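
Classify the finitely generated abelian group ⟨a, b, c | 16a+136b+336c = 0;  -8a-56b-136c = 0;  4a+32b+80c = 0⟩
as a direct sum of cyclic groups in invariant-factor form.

rank_ℚ(R)=3; free=3−3=0
SNF(R) diag = [4, 8, 8] → torsion [4, 8, 8]

Answer: M ≅ ℤ/4 ⊕ ℤ/8 ⊕ ℤ/8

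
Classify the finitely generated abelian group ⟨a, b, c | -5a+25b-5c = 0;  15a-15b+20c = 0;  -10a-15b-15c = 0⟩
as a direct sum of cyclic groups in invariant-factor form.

Answer: M ≅ ℤ/5 ⊕ ℤ/5 ⊕ ℤ/5

Derivation:
rank_ℚ(R)=3; free=3−3=0
SNF(R) diag = [5, 5, 5] → torsion [5, 5, 5]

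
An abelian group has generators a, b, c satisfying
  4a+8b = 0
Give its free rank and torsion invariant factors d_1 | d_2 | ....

rank_ℚ(R)=1; free=3−1=2
SNF(R) diag = [4] → torsion [4]

Answer: M ≅ ℤ^2 ⊕ ℤ/4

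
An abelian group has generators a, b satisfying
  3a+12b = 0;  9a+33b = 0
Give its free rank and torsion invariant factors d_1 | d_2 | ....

Answer: M ≅ ℤ/3 ⊕ ℤ/3

Derivation:
rank_ℚ(R)=2; free=2−2=0
SNF(R) diag = [3, 3] → torsion [3, 3]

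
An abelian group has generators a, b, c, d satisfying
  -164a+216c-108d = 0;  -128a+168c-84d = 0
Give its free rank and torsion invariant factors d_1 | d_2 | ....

rank_ℚ(R)=2; free=4−2=2
SNF(R) diag = [4, 12] → torsion [4, 12]

Answer: M ≅ ℤ^2 ⊕ ℤ/4 ⊕ ℤ/12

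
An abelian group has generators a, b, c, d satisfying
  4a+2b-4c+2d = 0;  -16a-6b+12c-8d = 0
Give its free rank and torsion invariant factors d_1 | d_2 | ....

rank_ℚ(R)=2; free=4−2=2
SNF(R) diag = [2, 2] → torsion [2, 2]

Answer: M ≅ ℤ^2 ⊕ ℤ/2 ⊕ ℤ/2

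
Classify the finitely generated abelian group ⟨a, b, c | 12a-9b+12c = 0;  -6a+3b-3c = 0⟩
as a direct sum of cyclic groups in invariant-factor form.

Answer: M ≅ ℤ^1 ⊕ ℤ/3 ⊕ ℤ/3

Derivation:
rank_ℚ(R)=2; free=3−2=1
SNF(R) diag = [3, 3] → torsion [3, 3]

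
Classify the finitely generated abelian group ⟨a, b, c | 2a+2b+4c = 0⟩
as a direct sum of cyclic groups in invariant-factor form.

Answer: M ≅ ℤ^2 ⊕ ℤ/2

Derivation:
rank_ℚ(R)=1; free=3−1=2
SNF(R) diag = [2] → torsion [2]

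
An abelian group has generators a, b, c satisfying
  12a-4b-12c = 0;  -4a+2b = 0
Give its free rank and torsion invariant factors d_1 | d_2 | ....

rank_ℚ(R)=2; free=3−2=1
SNF(R) diag = [2, 4] → torsion [2, 4]

Answer: M ≅ ℤ^1 ⊕ ℤ/2 ⊕ ℤ/4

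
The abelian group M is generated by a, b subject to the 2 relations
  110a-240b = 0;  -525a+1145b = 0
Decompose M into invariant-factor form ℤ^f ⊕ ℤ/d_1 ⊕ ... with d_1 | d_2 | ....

rank_ℚ(R)=2; free=2−2=0
SNF(R) diag = [5, 10] → torsion [5, 10]

Answer: M ≅ ℤ/5 ⊕ ℤ/10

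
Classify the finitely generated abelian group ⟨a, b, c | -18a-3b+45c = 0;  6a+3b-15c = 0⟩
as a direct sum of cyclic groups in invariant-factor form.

rank_ℚ(R)=2; free=3−2=1
SNF(R) diag = [3, 6] → torsion [3, 6]

Answer: M ≅ ℤ^1 ⊕ ℤ/3 ⊕ ℤ/6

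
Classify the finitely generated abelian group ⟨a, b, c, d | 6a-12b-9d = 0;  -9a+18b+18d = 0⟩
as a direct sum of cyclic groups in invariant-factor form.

rank_ℚ(R)=2; free=4−2=2
SNF(R) diag = [3, 9] → torsion [3, 9]

Answer: M ≅ ℤ^2 ⊕ ℤ/3 ⊕ ℤ/9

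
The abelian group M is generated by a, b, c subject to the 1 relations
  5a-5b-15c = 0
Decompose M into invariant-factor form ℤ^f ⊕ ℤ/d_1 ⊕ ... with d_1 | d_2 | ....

Answer: M ≅ ℤ^2 ⊕ ℤ/5

Derivation:
rank_ℚ(R)=1; free=3−1=2
SNF(R) diag = [5] → torsion [5]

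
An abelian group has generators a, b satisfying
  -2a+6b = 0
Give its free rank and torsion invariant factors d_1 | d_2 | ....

Answer: M ≅ ℤ^1 ⊕ ℤ/2

Derivation:
rank_ℚ(R)=1; free=2−1=1
SNF(R) diag = [2] → torsion [2]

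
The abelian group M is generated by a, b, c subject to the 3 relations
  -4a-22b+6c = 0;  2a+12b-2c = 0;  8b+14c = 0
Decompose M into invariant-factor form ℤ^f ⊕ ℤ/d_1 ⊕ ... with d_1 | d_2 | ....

rank_ℚ(R)=3; free=3−3=0
SNF(R) diag = [2, 2, 6] → torsion [2, 2, 6]

Answer: M ≅ ℤ/2 ⊕ ℤ/2 ⊕ ℤ/6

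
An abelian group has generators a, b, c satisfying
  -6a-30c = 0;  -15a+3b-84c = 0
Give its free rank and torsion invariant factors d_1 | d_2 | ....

rank_ℚ(R)=2; free=3−2=1
SNF(R) diag = [3, 6] → torsion [3, 6]

Answer: M ≅ ℤ^1 ⊕ ℤ/3 ⊕ ℤ/6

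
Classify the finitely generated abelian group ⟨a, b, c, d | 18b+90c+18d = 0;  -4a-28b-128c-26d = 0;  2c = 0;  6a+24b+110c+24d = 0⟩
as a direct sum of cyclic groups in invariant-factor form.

Answer: M ≅ ℤ/2 ⊕ ℤ/2 ⊕ ℤ/6 ⊕ ℤ/18

Derivation:
rank_ℚ(R)=4; free=4−4=0
SNF(R) diag = [2, 2, 6, 18] → torsion [2, 2, 6, 18]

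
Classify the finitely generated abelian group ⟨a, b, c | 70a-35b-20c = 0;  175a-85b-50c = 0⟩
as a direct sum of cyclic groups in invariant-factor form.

rank_ℚ(R)=2; free=3−2=1
SNF(R) diag = [5, 5] → torsion [5, 5]

Answer: M ≅ ℤ^1 ⊕ ℤ/5 ⊕ ℤ/5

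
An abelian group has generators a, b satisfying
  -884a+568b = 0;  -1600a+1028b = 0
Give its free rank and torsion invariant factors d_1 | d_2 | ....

Answer: M ≅ ℤ/4 ⊕ ℤ/12

Derivation:
rank_ℚ(R)=2; free=2−2=0
SNF(R) diag = [4, 12] → torsion [4, 12]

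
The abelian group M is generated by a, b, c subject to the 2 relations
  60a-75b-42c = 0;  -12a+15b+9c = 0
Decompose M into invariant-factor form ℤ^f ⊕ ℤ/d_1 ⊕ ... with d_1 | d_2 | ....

Answer: M ≅ ℤ^1 ⊕ ℤ/3 ⊕ ℤ/3

Derivation:
rank_ℚ(R)=2; free=3−2=1
SNF(R) diag = [3, 3] → torsion [3, 3]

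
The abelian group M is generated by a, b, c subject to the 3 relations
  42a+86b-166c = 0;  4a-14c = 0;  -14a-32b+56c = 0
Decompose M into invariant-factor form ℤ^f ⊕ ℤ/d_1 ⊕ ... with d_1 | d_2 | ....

Answer: M ≅ ℤ/2 ⊕ ℤ/2 ⊕ ℤ/6

Derivation:
rank_ℚ(R)=3; free=3−3=0
SNF(R) diag = [2, 2, 6] → torsion [2, 2, 6]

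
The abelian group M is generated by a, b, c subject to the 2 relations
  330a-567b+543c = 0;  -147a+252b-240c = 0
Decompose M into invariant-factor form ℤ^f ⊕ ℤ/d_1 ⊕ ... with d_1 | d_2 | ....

Answer: M ≅ ℤ^1 ⊕ ℤ/3 ⊕ ℤ/9

Derivation:
rank_ℚ(R)=2; free=3−2=1
SNF(R) diag = [3, 9] → torsion [3, 9]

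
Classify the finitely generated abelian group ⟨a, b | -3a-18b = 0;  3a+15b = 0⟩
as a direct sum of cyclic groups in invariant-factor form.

rank_ℚ(R)=2; free=2−2=0
SNF(R) diag = [3, 3] → torsion [3, 3]

Answer: M ≅ ℤ/3 ⊕ ℤ/3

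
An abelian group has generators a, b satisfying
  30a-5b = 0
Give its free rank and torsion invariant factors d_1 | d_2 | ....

rank_ℚ(R)=1; free=2−1=1
SNF(R) diag = [5] → torsion [5]

Answer: M ≅ ℤ^1 ⊕ ℤ/5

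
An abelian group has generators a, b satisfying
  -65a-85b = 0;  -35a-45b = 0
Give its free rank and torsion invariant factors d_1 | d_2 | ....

rank_ℚ(R)=2; free=2−2=0
SNF(R) diag = [5, 10] → torsion [5, 10]

Answer: M ≅ ℤ/5 ⊕ ℤ/10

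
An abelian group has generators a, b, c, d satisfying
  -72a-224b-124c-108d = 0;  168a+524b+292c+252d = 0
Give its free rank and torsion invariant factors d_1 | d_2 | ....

Answer: M ≅ ℤ^2 ⊕ ℤ/4 ⊕ ℤ/12

Derivation:
rank_ℚ(R)=2; free=4−2=2
SNF(R) diag = [4, 12] → torsion [4, 12]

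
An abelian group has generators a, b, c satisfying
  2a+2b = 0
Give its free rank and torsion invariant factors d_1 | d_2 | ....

rank_ℚ(R)=1; free=3−1=2
SNF(R) diag = [2] → torsion [2]

Answer: M ≅ ℤ^2 ⊕ ℤ/2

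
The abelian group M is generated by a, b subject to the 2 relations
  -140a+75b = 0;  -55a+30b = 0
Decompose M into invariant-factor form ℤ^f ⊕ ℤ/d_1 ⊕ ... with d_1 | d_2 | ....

Answer: M ≅ ℤ/5 ⊕ ℤ/15

Derivation:
rank_ℚ(R)=2; free=2−2=0
SNF(R) diag = [5, 15] → torsion [5, 15]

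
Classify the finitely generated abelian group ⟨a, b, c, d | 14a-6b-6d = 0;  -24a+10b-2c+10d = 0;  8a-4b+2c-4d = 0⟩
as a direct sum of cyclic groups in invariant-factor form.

rank_ℚ(R)=3; free=4−3=1
SNF(R) diag = [2, 2, 6] → torsion [2, 2, 6]

Answer: M ≅ ℤ^1 ⊕ ℤ/2 ⊕ ℤ/2 ⊕ ℤ/6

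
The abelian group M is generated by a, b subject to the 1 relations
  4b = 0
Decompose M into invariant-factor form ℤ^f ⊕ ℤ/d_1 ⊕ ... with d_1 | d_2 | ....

rank_ℚ(R)=1; free=2−1=1
SNF(R) diag = [4] → torsion [4]

Answer: M ≅ ℤ^1 ⊕ ℤ/4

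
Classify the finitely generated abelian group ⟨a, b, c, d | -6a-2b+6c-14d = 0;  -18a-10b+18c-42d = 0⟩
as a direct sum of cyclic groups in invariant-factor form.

rank_ℚ(R)=2; free=4−2=2
SNF(R) diag = [2, 4] → torsion [2, 4]

Answer: M ≅ ℤ^2 ⊕ ℤ/2 ⊕ ℤ/4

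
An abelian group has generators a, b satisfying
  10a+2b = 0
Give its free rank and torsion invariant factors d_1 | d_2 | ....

Answer: M ≅ ℤ^1 ⊕ ℤ/2

Derivation:
rank_ℚ(R)=1; free=2−1=1
SNF(R) diag = [2] → torsion [2]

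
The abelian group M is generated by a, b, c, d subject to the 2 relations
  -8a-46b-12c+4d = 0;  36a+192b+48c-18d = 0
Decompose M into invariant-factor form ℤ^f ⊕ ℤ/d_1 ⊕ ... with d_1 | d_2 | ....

Answer: M ≅ ℤ^2 ⊕ ℤ/2 ⊕ ℤ/6

Derivation:
rank_ℚ(R)=2; free=4−2=2
SNF(R) diag = [2, 6] → torsion [2, 6]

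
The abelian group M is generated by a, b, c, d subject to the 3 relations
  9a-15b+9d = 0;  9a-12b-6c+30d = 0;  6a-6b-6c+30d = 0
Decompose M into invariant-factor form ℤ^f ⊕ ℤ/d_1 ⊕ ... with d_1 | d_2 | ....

rank_ℚ(R)=3; free=4−3=1
SNF(R) diag = [3, 3, 6] → torsion [3, 3, 6]

Answer: M ≅ ℤ^1 ⊕ ℤ/3 ⊕ ℤ/3 ⊕ ℤ/6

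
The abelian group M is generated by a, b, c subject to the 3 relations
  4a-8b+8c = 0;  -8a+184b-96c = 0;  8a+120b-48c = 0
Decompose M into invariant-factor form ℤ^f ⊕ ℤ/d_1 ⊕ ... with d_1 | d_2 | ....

rank_ℚ(R)=3; free=3−3=0
SNF(R) diag = [4, 8, 16] → torsion [4, 8, 16]

Answer: M ≅ ℤ/4 ⊕ ℤ/8 ⊕ ℤ/16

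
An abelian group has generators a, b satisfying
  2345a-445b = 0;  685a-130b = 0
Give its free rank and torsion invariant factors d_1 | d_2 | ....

Answer: M ≅ ℤ/5 ⊕ ℤ/5

Derivation:
rank_ℚ(R)=2; free=2−2=0
SNF(R) diag = [5, 5] → torsion [5, 5]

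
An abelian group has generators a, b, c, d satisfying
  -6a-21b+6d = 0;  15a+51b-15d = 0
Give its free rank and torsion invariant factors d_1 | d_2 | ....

rank_ℚ(R)=2; free=4−2=2
SNF(R) diag = [3, 3] → torsion [3, 3]

Answer: M ≅ ℤ^2 ⊕ ℤ/3 ⊕ ℤ/3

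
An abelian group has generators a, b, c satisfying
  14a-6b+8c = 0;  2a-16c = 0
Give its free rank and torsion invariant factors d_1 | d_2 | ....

Answer: M ≅ ℤ^1 ⊕ ℤ/2 ⊕ ℤ/6

Derivation:
rank_ℚ(R)=2; free=3−2=1
SNF(R) diag = [2, 6] → torsion [2, 6]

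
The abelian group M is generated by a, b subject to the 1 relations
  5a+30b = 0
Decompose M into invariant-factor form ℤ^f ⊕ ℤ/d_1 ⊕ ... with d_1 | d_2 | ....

rank_ℚ(R)=1; free=2−1=1
SNF(R) diag = [5] → torsion [5]

Answer: M ≅ ℤ^1 ⊕ ℤ/5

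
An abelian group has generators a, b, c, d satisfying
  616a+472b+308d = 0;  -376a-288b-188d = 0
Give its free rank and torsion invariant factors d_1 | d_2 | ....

rank_ℚ(R)=2; free=4−2=2
SNF(R) diag = [4, 8] → torsion [4, 8]

Answer: M ≅ ℤ^2 ⊕ ℤ/4 ⊕ ℤ/8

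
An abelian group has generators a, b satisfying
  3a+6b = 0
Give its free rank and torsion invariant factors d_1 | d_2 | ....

Answer: M ≅ ℤ^1 ⊕ ℤ/3

Derivation:
rank_ℚ(R)=1; free=2−1=1
SNF(R) diag = [3] → torsion [3]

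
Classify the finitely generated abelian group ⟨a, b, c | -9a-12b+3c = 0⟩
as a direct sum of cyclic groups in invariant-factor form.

rank_ℚ(R)=1; free=3−1=2
SNF(R) diag = [3] → torsion [3]

Answer: M ≅ ℤ^2 ⊕ ℤ/3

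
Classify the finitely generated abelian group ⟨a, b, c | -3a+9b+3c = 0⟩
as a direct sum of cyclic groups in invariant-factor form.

Answer: M ≅ ℤ^2 ⊕ ℤ/3

Derivation:
rank_ℚ(R)=1; free=3−1=2
SNF(R) diag = [3] → torsion [3]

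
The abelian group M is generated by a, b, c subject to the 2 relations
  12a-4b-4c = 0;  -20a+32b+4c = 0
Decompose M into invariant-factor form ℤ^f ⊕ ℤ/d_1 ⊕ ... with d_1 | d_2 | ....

rank_ℚ(R)=2; free=3−2=1
SNF(R) diag = [4, 4] → torsion [4, 4]

Answer: M ≅ ℤ^1 ⊕ ℤ/4 ⊕ ℤ/4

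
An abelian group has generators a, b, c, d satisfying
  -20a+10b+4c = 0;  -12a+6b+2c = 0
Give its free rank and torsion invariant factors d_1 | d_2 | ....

Answer: M ≅ ℤ^2 ⊕ ℤ/2 ⊕ ℤ/2

Derivation:
rank_ℚ(R)=2; free=4−2=2
SNF(R) diag = [2, 2] → torsion [2, 2]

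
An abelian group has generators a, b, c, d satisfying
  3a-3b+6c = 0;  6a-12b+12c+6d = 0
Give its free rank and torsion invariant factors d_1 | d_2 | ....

rank_ℚ(R)=2; free=4−2=2
SNF(R) diag = [3, 6] → torsion [3, 6]

Answer: M ≅ ℤ^2 ⊕ ℤ/3 ⊕ ℤ/6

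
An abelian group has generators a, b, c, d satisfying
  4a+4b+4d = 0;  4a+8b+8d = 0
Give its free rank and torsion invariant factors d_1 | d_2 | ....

rank_ℚ(R)=2; free=4−2=2
SNF(R) diag = [4, 4] → torsion [4, 4]

Answer: M ≅ ℤ^2 ⊕ ℤ/4 ⊕ ℤ/4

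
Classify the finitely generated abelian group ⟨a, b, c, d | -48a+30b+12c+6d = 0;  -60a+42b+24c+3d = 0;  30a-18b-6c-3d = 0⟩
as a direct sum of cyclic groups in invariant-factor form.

rank_ℚ(R)=3; free=4−3=1
SNF(R) diag = [3, 6, 18] → torsion [3, 6, 18]

Answer: M ≅ ℤ^1 ⊕ ℤ/3 ⊕ ℤ/6 ⊕ ℤ/18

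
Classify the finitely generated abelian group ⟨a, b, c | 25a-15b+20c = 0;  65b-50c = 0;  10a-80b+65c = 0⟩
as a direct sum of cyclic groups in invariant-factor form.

Answer: M ≅ ℤ/5 ⊕ ℤ/5 ⊕ ℤ/5

Derivation:
rank_ℚ(R)=3; free=3−3=0
SNF(R) diag = [5, 5, 5] → torsion [5, 5, 5]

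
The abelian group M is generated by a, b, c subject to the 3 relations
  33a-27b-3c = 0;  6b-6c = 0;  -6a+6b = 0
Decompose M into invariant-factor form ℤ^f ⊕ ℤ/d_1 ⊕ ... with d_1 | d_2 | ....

rank_ℚ(R)=3; free=3−3=0
SNF(R) diag = [3, 6, 6] → torsion [3, 6, 6]

Answer: M ≅ ℤ/3 ⊕ ℤ/6 ⊕ ℤ/6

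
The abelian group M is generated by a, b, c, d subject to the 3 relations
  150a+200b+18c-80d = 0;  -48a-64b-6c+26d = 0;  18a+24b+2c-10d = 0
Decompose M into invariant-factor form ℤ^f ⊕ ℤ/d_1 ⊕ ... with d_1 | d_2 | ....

rank_ℚ(R)=3; free=4−3=1
SNF(R) diag = [2, 2, 2] → torsion [2, 2, 2]

Answer: M ≅ ℤ^1 ⊕ ℤ/2 ⊕ ℤ/2 ⊕ ℤ/2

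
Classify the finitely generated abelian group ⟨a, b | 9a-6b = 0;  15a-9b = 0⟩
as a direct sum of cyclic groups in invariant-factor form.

Answer: M ≅ ℤ/3 ⊕ ℤ/3

Derivation:
rank_ℚ(R)=2; free=2−2=0
SNF(R) diag = [3, 3] → torsion [3, 3]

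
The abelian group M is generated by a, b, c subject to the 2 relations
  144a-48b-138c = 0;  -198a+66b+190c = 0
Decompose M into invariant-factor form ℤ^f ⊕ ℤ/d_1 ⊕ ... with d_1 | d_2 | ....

rank_ℚ(R)=2; free=3−2=1
SNF(R) diag = [2, 6] → torsion [2, 6]

Answer: M ≅ ℤ^1 ⊕ ℤ/2 ⊕ ℤ/6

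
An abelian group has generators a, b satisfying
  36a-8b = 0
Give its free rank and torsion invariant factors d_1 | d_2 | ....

rank_ℚ(R)=1; free=2−1=1
SNF(R) diag = [4] → torsion [4]

Answer: M ≅ ℤ^1 ⊕ ℤ/4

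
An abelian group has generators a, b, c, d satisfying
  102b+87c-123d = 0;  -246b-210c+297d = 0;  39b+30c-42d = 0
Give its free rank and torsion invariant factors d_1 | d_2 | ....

Answer: M ≅ ℤ^1 ⊕ ℤ/3 ⊕ ℤ/3 ⊕ ℤ/3

Derivation:
rank_ℚ(R)=3; free=4−3=1
SNF(R) diag = [3, 3, 3] → torsion [3, 3, 3]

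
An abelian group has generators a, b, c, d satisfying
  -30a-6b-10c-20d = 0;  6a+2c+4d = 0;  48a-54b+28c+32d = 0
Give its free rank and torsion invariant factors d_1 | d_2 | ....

rank_ℚ(R)=3; free=4−3=1
SNF(R) diag = [2, 6, 12] → torsion [2, 6, 12]

Answer: M ≅ ℤ^1 ⊕ ℤ/2 ⊕ ℤ/6 ⊕ ℤ/12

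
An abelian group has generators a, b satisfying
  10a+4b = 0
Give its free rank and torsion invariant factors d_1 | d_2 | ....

Answer: M ≅ ℤ^1 ⊕ ℤ/2

Derivation:
rank_ℚ(R)=1; free=2−1=1
SNF(R) diag = [2] → torsion [2]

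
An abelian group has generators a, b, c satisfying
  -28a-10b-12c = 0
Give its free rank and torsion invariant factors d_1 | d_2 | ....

Answer: M ≅ ℤ^2 ⊕ ℤ/2

Derivation:
rank_ℚ(R)=1; free=3−1=2
SNF(R) diag = [2] → torsion [2]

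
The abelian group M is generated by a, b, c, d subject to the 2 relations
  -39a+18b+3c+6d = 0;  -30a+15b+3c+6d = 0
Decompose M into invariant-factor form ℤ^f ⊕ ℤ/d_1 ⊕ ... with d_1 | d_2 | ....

Answer: M ≅ ℤ^2 ⊕ ℤ/3 ⊕ ℤ/3

Derivation:
rank_ℚ(R)=2; free=4−2=2
SNF(R) diag = [3, 3] → torsion [3, 3]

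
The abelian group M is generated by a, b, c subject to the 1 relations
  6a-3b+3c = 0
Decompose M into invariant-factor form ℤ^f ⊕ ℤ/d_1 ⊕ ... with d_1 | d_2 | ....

Answer: M ≅ ℤ^2 ⊕ ℤ/3

Derivation:
rank_ℚ(R)=1; free=3−1=2
SNF(R) diag = [3] → torsion [3]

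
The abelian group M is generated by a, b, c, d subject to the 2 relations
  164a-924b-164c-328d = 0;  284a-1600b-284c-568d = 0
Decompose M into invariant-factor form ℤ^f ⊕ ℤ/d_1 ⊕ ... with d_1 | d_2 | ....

rank_ℚ(R)=2; free=4−2=2
SNF(R) diag = [4, 4] → torsion [4, 4]

Answer: M ≅ ℤ^2 ⊕ ℤ/4 ⊕ ℤ/4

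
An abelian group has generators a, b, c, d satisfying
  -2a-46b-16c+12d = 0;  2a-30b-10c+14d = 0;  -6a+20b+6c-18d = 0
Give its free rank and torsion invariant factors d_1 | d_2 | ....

Answer: M ≅ ℤ^1 ⊕ ℤ/2 ⊕ ℤ/2 ⊕ ℤ/2

Derivation:
rank_ℚ(R)=3; free=4−3=1
SNF(R) diag = [2, 2, 2] → torsion [2, 2, 2]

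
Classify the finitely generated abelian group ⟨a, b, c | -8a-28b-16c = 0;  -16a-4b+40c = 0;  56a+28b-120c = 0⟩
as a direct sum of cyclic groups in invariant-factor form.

rank_ℚ(R)=3; free=3−3=0
SNF(R) diag = [4, 8, 8] → torsion [4, 8, 8]

Answer: M ≅ ℤ/4 ⊕ ℤ/8 ⊕ ℤ/8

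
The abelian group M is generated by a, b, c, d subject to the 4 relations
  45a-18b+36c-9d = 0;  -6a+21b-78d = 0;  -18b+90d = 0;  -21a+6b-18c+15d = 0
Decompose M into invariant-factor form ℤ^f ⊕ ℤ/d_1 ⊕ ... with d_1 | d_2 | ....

rank_ℚ(R)=4; free=4−4=0
SNF(R) diag = [3, 9, 18, 18] → torsion [3, 9, 18, 18]

Answer: M ≅ ℤ/3 ⊕ ℤ/9 ⊕ ℤ/18 ⊕ ℤ/18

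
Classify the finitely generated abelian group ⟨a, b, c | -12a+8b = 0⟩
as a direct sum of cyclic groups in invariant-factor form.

rank_ℚ(R)=1; free=3−1=2
SNF(R) diag = [4] → torsion [4]

Answer: M ≅ ℤ^2 ⊕ ℤ/4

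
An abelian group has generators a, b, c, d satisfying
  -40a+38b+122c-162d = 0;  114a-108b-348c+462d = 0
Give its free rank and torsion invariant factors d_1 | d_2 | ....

rank_ℚ(R)=2; free=4−2=2
SNF(R) diag = [2, 6] → torsion [2, 6]

Answer: M ≅ ℤ^2 ⊕ ℤ/2 ⊕ ℤ/6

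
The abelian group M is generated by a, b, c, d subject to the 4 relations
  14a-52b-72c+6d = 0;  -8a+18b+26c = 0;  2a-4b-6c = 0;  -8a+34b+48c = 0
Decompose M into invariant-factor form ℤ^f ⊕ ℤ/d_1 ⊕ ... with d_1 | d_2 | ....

rank_ℚ(R)=4; free=4−4=0
SNF(R) diag = [2, 2, 6, 6] → torsion [2, 2, 6, 6]

Answer: M ≅ ℤ/2 ⊕ ℤ/2 ⊕ ℤ/6 ⊕ ℤ/6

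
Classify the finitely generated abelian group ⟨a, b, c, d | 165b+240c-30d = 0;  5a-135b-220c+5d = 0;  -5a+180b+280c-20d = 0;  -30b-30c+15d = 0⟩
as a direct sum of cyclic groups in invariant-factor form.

Answer: M ≅ ℤ/5 ⊕ ℤ/15 ⊕ ℤ/15 ⊕ ℤ/30

Derivation:
rank_ℚ(R)=4; free=4−4=0
SNF(R) diag = [5, 15, 15, 30] → torsion [5, 15, 15, 30]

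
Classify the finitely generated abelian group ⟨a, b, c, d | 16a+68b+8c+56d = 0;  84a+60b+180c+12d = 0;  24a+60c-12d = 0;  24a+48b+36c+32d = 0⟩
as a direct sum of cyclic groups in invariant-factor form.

Answer: M ≅ ℤ/4 ⊕ ℤ/4 ⊕ ℤ/12 ⊕ ℤ/12

Derivation:
rank_ℚ(R)=4; free=4−4=0
SNF(R) diag = [4, 4, 12, 12] → torsion [4, 4, 12, 12]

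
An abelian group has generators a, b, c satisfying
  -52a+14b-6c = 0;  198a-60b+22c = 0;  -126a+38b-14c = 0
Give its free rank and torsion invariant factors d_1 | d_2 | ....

Answer: M ≅ ℤ/2 ⊕ ℤ/2 ⊕ ℤ/2

Derivation:
rank_ℚ(R)=3; free=3−3=0
SNF(R) diag = [2, 2, 2] → torsion [2, 2, 2]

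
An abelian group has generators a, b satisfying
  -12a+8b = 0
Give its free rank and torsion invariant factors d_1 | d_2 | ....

rank_ℚ(R)=1; free=2−1=1
SNF(R) diag = [4] → torsion [4]

Answer: M ≅ ℤ^1 ⊕ ℤ/4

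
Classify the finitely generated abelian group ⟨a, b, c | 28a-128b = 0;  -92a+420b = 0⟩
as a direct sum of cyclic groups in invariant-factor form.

Answer: M ≅ ℤ^1 ⊕ ℤ/4 ⊕ ℤ/4

Derivation:
rank_ℚ(R)=2; free=3−2=1
SNF(R) diag = [4, 4] → torsion [4, 4]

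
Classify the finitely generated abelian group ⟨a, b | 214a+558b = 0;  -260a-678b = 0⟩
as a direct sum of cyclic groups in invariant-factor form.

Answer: M ≅ ℤ/2 ⊕ ℤ/6

Derivation:
rank_ℚ(R)=2; free=2−2=0
SNF(R) diag = [2, 6] → torsion [2, 6]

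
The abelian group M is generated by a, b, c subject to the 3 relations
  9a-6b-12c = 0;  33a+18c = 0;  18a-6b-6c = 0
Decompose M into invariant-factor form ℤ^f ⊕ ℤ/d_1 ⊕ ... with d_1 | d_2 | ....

Answer: M ≅ ℤ/3 ⊕ ℤ/6 ⊕ ℤ/12

Derivation:
rank_ℚ(R)=3; free=3−3=0
SNF(R) diag = [3, 6, 12] → torsion [3, 6, 12]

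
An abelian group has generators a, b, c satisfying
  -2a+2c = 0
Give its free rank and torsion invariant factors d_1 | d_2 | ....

Answer: M ≅ ℤ^2 ⊕ ℤ/2

Derivation:
rank_ℚ(R)=1; free=3−1=2
SNF(R) diag = [2] → torsion [2]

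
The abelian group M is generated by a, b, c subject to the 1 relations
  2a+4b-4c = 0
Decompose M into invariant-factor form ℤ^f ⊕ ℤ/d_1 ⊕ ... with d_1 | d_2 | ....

Answer: M ≅ ℤ^2 ⊕ ℤ/2

Derivation:
rank_ℚ(R)=1; free=3−1=2
SNF(R) diag = [2] → torsion [2]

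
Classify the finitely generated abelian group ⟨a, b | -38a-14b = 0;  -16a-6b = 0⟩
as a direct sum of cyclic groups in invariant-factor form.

Answer: M ≅ ℤ/2 ⊕ ℤ/2

Derivation:
rank_ℚ(R)=2; free=2−2=0
SNF(R) diag = [2, 2] → torsion [2, 2]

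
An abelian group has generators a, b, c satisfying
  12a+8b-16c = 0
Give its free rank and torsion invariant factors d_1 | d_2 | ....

Answer: M ≅ ℤ^2 ⊕ ℤ/4

Derivation:
rank_ℚ(R)=1; free=3−1=2
SNF(R) diag = [4] → torsion [4]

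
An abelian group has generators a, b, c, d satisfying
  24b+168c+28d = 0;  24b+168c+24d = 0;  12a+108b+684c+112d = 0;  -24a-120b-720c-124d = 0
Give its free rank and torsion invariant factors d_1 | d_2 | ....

rank_ℚ(R)=4; free=4−4=0
SNF(R) diag = [4, 12, 24, 24] → torsion [4, 12, 24, 24]

Answer: M ≅ ℤ/4 ⊕ ℤ/12 ⊕ ℤ/24 ⊕ ℤ/24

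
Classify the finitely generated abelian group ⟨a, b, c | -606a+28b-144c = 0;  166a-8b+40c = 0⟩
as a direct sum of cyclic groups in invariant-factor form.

rank_ℚ(R)=2; free=3−2=1
SNF(R) diag = [2, 4] → torsion [2, 4]

Answer: M ≅ ℤ^1 ⊕ ℤ/2 ⊕ ℤ/4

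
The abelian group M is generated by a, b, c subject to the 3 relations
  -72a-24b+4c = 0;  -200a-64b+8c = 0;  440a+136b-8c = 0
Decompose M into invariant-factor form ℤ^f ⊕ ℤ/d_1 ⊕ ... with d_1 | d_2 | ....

rank_ℚ(R)=3; free=3−3=0
SNF(R) diag = [4, 8, 24] → torsion [4, 8, 24]

Answer: M ≅ ℤ/4 ⊕ ℤ/8 ⊕ ℤ/24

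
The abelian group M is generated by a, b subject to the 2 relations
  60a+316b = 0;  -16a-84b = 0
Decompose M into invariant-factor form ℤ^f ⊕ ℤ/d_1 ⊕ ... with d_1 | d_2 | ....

rank_ℚ(R)=2; free=2−2=0
SNF(R) diag = [4, 4] → torsion [4, 4]

Answer: M ≅ ℤ/4 ⊕ ℤ/4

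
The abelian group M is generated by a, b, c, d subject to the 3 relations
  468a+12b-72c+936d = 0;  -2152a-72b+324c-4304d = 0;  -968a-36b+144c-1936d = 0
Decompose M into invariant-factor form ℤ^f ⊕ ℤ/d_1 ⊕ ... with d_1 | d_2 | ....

rank_ℚ(R)=3; free=4−3=1
SNF(R) diag = [4, 12, 36] → torsion [4, 12, 36]

Answer: M ≅ ℤ^1 ⊕ ℤ/4 ⊕ ℤ/12 ⊕ ℤ/36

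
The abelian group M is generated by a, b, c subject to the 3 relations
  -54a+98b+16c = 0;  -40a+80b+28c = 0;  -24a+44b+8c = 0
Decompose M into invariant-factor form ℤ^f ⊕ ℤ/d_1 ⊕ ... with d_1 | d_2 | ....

rank_ℚ(R)=3; free=3−3=0
SNF(R) diag = [2, 4, 4] → torsion [2, 4, 4]

Answer: M ≅ ℤ/2 ⊕ ℤ/4 ⊕ ℤ/4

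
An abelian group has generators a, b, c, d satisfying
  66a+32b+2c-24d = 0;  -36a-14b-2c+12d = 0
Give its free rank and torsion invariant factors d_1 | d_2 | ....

Answer: M ≅ ℤ^2 ⊕ ℤ/2 ⊕ ℤ/6

Derivation:
rank_ℚ(R)=2; free=4−2=2
SNF(R) diag = [2, 6] → torsion [2, 6]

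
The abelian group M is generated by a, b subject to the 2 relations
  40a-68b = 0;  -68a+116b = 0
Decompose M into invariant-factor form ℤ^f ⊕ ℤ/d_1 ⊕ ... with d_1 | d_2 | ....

Answer: M ≅ ℤ/4 ⊕ ℤ/4

Derivation:
rank_ℚ(R)=2; free=2−2=0
SNF(R) diag = [4, 4] → torsion [4, 4]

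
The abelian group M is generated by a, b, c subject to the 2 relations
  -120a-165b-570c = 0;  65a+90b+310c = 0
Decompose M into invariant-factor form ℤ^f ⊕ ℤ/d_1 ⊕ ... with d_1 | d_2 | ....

Answer: M ≅ ℤ^1 ⊕ ℤ/5 ⊕ ℤ/15

Derivation:
rank_ℚ(R)=2; free=3−2=1
SNF(R) diag = [5, 15] → torsion [5, 15]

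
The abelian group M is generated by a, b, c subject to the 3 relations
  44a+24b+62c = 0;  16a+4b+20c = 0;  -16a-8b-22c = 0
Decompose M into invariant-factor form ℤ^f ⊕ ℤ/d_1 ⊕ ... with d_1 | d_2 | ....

Answer: M ≅ ℤ/2 ⊕ ℤ/4 ⊕ ℤ/4

Derivation:
rank_ℚ(R)=3; free=3−3=0
SNF(R) diag = [2, 4, 4] → torsion [2, 4, 4]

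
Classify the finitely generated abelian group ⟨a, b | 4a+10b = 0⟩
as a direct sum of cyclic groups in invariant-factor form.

Answer: M ≅ ℤ^1 ⊕ ℤ/2

Derivation:
rank_ℚ(R)=1; free=2−1=1
SNF(R) diag = [2] → torsion [2]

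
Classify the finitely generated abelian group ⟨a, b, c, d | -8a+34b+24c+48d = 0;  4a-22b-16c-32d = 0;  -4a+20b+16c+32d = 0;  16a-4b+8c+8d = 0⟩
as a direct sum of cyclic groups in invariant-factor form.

Answer: M ≅ ℤ/2 ⊕ ℤ/4 ⊕ ℤ/8 ⊕ ℤ/8

Derivation:
rank_ℚ(R)=4; free=4−4=0
SNF(R) diag = [2, 4, 8, 8] → torsion [2, 4, 8, 8]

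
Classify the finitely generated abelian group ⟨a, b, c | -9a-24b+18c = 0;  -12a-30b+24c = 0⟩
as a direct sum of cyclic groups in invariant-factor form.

Answer: M ≅ ℤ^1 ⊕ ℤ/3 ⊕ ℤ/6

Derivation:
rank_ℚ(R)=2; free=3−2=1
SNF(R) diag = [3, 6] → torsion [3, 6]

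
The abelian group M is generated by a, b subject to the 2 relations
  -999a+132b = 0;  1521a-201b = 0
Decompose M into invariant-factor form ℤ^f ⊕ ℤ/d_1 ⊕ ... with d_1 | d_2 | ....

Answer: M ≅ ℤ/3 ⊕ ℤ/9

Derivation:
rank_ℚ(R)=2; free=2−2=0
SNF(R) diag = [3, 9] → torsion [3, 9]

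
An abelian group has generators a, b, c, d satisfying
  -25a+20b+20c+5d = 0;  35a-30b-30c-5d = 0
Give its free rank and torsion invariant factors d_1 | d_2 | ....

rank_ℚ(R)=2; free=4−2=2
SNF(R) diag = [5, 10] → torsion [5, 10]

Answer: M ≅ ℤ^2 ⊕ ℤ/5 ⊕ ℤ/10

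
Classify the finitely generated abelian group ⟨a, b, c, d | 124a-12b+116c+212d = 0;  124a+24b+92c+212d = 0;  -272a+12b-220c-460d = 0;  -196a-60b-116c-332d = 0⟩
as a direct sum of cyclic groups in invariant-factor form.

Answer: M ≅ ℤ/4 ⊕ ℤ/12 ⊕ ℤ/12 ⊕ ℤ/24

Derivation:
rank_ℚ(R)=4; free=4−4=0
SNF(R) diag = [4, 12, 12, 24] → torsion [4, 12, 12, 24]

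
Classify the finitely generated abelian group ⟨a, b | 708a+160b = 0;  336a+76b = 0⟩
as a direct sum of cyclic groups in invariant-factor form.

Answer: M ≅ ℤ/4 ⊕ ℤ/12

Derivation:
rank_ℚ(R)=2; free=2−2=0
SNF(R) diag = [4, 12] → torsion [4, 12]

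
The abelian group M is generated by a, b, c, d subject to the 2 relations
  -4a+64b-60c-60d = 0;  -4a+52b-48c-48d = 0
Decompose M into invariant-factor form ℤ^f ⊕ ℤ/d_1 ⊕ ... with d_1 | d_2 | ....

rank_ℚ(R)=2; free=4−2=2
SNF(R) diag = [4, 12] → torsion [4, 12]

Answer: M ≅ ℤ^2 ⊕ ℤ/4 ⊕ ℤ/12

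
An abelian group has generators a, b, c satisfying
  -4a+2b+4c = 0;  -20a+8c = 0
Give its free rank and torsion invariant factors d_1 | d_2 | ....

Answer: M ≅ ℤ^1 ⊕ ℤ/2 ⊕ ℤ/4

Derivation:
rank_ℚ(R)=2; free=3−2=1
SNF(R) diag = [2, 4] → torsion [2, 4]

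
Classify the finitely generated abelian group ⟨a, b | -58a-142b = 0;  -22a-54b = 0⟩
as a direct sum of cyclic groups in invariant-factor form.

Answer: M ≅ ℤ/2 ⊕ ℤ/4

Derivation:
rank_ℚ(R)=2; free=2−2=0
SNF(R) diag = [2, 4] → torsion [2, 4]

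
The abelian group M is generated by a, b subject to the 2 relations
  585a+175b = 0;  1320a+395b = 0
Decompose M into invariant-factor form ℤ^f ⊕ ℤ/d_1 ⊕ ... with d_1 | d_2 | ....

Answer: M ≅ ℤ/5 ⊕ ℤ/15

Derivation:
rank_ℚ(R)=2; free=2−2=0
SNF(R) diag = [5, 15] → torsion [5, 15]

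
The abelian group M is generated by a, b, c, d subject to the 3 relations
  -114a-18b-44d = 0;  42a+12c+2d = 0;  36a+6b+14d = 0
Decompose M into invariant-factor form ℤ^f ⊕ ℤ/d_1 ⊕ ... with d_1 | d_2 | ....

rank_ℚ(R)=3; free=4−3=1
SNF(R) diag = [2, 6, 12] → torsion [2, 6, 12]

Answer: M ≅ ℤ^1 ⊕ ℤ/2 ⊕ ℤ/6 ⊕ ℤ/12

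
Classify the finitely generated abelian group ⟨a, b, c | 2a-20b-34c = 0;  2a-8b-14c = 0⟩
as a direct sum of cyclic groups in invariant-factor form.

rank_ℚ(R)=2; free=3−2=1
SNF(R) diag = [2, 4] → torsion [2, 4]

Answer: M ≅ ℤ^1 ⊕ ℤ/2 ⊕ ℤ/4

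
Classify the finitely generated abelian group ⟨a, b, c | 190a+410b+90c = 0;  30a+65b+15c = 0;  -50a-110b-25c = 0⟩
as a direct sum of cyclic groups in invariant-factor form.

rank_ℚ(R)=3; free=3−3=0
SNF(R) diag = [5, 5, 10] → torsion [5, 5, 10]

Answer: M ≅ ℤ/5 ⊕ ℤ/5 ⊕ ℤ/10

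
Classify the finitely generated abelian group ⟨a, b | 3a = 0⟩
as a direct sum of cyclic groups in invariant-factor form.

rank_ℚ(R)=1; free=2−1=1
SNF(R) diag = [3] → torsion [3]

Answer: M ≅ ℤ^1 ⊕ ℤ/3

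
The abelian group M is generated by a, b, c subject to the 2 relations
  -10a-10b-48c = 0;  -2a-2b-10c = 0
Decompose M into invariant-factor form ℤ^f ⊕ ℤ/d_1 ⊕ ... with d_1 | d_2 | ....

rank_ℚ(R)=2; free=3−2=1
SNF(R) diag = [2, 2] → torsion [2, 2]

Answer: M ≅ ℤ^1 ⊕ ℤ/2 ⊕ ℤ/2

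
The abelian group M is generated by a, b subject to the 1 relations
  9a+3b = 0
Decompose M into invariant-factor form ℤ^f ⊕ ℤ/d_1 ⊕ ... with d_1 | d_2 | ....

rank_ℚ(R)=1; free=2−1=1
SNF(R) diag = [3] → torsion [3]

Answer: M ≅ ℤ^1 ⊕ ℤ/3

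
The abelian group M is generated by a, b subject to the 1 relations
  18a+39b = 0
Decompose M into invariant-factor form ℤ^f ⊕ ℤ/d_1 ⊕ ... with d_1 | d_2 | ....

rank_ℚ(R)=1; free=2−1=1
SNF(R) diag = [3] → torsion [3]

Answer: M ≅ ℤ^1 ⊕ ℤ/3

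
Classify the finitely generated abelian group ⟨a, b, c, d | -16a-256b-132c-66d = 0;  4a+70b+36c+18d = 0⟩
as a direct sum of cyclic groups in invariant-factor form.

Answer: M ≅ ℤ^2 ⊕ ℤ/2 ⊕ ℤ/6

Derivation:
rank_ℚ(R)=2; free=4−2=2
SNF(R) diag = [2, 6] → torsion [2, 6]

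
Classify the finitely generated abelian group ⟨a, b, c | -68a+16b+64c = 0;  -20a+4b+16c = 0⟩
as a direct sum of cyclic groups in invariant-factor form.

rank_ℚ(R)=2; free=3−2=1
SNF(R) diag = [4, 12] → torsion [4, 12]

Answer: M ≅ ℤ^1 ⊕ ℤ/4 ⊕ ℤ/12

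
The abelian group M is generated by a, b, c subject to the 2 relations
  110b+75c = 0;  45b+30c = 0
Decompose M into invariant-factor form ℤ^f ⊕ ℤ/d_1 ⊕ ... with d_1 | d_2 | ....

rank_ℚ(R)=2; free=3−2=1
SNF(R) diag = [5, 15] → torsion [5, 15]

Answer: M ≅ ℤ^1 ⊕ ℤ/5 ⊕ ℤ/15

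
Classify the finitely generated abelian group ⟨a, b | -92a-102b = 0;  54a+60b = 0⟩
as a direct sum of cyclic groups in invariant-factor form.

Answer: M ≅ ℤ/2 ⊕ ℤ/6

Derivation:
rank_ℚ(R)=2; free=2−2=0
SNF(R) diag = [2, 6] → torsion [2, 6]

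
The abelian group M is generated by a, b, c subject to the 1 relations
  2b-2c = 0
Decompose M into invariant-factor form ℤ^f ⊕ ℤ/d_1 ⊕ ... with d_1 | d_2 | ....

Answer: M ≅ ℤ^2 ⊕ ℤ/2

Derivation:
rank_ℚ(R)=1; free=3−1=2
SNF(R) diag = [2] → torsion [2]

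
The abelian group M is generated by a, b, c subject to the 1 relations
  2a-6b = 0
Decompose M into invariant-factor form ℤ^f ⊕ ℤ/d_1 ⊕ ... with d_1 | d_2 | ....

rank_ℚ(R)=1; free=3−1=2
SNF(R) diag = [2] → torsion [2]

Answer: M ≅ ℤ^2 ⊕ ℤ/2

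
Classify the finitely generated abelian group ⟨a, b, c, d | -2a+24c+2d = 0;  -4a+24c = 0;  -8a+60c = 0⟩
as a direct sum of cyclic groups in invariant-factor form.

Answer: M ≅ ℤ^1 ⊕ ℤ/2 ⊕ ℤ/4 ⊕ ℤ/12

Derivation:
rank_ℚ(R)=3; free=4−3=1
SNF(R) diag = [2, 4, 12] → torsion [2, 4, 12]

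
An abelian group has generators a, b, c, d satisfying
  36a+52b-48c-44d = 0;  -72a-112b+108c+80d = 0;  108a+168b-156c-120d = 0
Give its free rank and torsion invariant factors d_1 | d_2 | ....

rank_ℚ(R)=3; free=4−3=1
SNF(R) diag = [4, 12, 12] → torsion [4, 12, 12]

Answer: M ≅ ℤ^1 ⊕ ℤ/4 ⊕ ℤ/12 ⊕ ℤ/12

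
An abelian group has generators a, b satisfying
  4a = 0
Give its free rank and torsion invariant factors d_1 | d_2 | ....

Answer: M ≅ ℤ^1 ⊕ ℤ/4

Derivation:
rank_ℚ(R)=1; free=2−1=1
SNF(R) diag = [4] → torsion [4]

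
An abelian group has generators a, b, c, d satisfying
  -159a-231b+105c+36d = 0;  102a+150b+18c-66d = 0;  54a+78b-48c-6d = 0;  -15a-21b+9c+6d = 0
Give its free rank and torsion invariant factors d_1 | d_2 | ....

Answer: M ≅ ℤ/3 ⊕ ℤ/6 ⊕ ℤ/18 ⊕ ℤ/18

Derivation:
rank_ℚ(R)=4; free=4−4=0
SNF(R) diag = [3, 6, 18, 18] → torsion [3, 6, 18, 18]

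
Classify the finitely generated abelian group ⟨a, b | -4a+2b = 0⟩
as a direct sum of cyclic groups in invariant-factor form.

rank_ℚ(R)=1; free=2−1=1
SNF(R) diag = [2] → torsion [2]

Answer: M ≅ ℤ^1 ⊕ ℤ/2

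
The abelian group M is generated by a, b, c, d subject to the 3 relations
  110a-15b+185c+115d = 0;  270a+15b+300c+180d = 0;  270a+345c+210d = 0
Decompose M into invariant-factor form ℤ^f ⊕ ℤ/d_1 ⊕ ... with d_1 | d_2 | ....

rank_ℚ(R)=3; free=4−3=1
SNF(R) diag = [5, 15, 15] → torsion [5, 15, 15]

Answer: M ≅ ℤ^1 ⊕ ℤ/5 ⊕ ℤ/15 ⊕ ℤ/15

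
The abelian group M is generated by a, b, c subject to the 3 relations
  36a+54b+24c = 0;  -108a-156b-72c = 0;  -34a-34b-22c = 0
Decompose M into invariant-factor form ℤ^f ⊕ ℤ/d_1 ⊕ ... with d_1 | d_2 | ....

Answer: M ≅ ℤ/2 ⊕ ℤ/6 ⊕ ℤ/12

Derivation:
rank_ℚ(R)=3; free=3−3=0
SNF(R) diag = [2, 6, 12] → torsion [2, 6, 12]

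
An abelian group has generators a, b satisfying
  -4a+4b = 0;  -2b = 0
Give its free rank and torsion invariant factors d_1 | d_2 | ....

Answer: M ≅ ℤ/2 ⊕ ℤ/4

Derivation:
rank_ℚ(R)=2; free=2−2=0
SNF(R) diag = [2, 4] → torsion [2, 4]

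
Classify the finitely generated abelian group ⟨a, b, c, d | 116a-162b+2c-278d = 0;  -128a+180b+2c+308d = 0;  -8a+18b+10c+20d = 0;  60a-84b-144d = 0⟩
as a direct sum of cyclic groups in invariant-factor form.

rank_ℚ(R)=4; free=4−4=0
SNF(R) diag = [2, 2, 6, 12] → torsion [2, 2, 6, 12]

Answer: M ≅ ℤ/2 ⊕ ℤ/2 ⊕ ℤ/6 ⊕ ℤ/12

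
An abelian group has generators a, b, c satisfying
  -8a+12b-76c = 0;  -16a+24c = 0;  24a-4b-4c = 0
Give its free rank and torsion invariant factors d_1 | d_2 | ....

rank_ℚ(R)=3; free=3−3=0
SNF(R) diag = [4, 8, 16] → torsion [4, 8, 16]

Answer: M ≅ ℤ/4 ⊕ ℤ/8 ⊕ ℤ/16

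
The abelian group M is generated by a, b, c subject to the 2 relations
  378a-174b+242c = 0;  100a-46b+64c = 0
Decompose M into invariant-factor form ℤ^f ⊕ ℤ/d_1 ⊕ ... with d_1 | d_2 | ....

Answer: M ≅ ℤ^1 ⊕ ℤ/2 ⊕ ℤ/2

Derivation:
rank_ℚ(R)=2; free=3−2=1
SNF(R) diag = [2, 2] → torsion [2, 2]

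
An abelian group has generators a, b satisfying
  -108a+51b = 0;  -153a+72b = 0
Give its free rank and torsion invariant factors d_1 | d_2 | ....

rank_ℚ(R)=2; free=2−2=0
SNF(R) diag = [3, 9] → torsion [3, 9]

Answer: M ≅ ℤ/3 ⊕ ℤ/9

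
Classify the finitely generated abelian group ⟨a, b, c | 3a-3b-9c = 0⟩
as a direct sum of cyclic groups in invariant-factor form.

rank_ℚ(R)=1; free=3−1=2
SNF(R) diag = [3] → torsion [3]

Answer: M ≅ ℤ^2 ⊕ ℤ/3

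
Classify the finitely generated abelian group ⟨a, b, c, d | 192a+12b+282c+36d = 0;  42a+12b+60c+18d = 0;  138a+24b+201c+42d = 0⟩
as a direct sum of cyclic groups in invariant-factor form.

Answer: M ≅ ℤ^1 ⊕ ℤ/3 ⊕ ℤ/6 ⊕ ℤ/12

Derivation:
rank_ℚ(R)=3; free=4−3=1
SNF(R) diag = [3, 6, 12] → torsion [3, 6, 12]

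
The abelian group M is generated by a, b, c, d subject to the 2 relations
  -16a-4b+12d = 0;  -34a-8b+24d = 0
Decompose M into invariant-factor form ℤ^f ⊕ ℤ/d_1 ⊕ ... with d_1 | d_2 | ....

Answer: M ≅ ℤ^2 ⊕ ℤ/2 ⊕ ℤ/4

Derivation:
rank_ℚ(R)=2; free=4−2=2
SNF(R) diag = [2, 4] → torsion [2, 4]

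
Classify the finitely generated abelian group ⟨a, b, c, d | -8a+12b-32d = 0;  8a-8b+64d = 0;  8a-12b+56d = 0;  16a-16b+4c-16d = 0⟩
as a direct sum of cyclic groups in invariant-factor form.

Answer: M ≅ ℤ/4 ⊕ ℤ/4 ⊕ ℤ/8 ⊕ ℤ/24

Derivation:
rank_ℚ(R)=4; free=4−4=0
SNF(R) diag = [4, 4, 8, 24] → torsion [4, 4, 8, 24]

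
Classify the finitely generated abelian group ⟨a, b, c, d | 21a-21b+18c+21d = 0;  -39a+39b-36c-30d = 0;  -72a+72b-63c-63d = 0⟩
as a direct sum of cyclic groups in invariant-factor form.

rank_ℚ(R)=3; free=4−3=1
SNF(R) diag = [3, 9, 9] → torsion [3, 9, 9]

Answer: M ≅ ℤ^1 ⊕ ℤ/3 ⊕ ℤ/9 ⊕ ℤ/9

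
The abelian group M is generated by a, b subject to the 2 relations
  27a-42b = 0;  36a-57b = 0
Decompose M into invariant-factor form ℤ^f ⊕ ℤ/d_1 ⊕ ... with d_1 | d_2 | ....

rank_ℚ(R)=2; free=2−2=0
SNF(R) diag = [3, 9] → torsion [3, 9]

Answer: M ≅ ℤ/3 ⊕ ℤ/9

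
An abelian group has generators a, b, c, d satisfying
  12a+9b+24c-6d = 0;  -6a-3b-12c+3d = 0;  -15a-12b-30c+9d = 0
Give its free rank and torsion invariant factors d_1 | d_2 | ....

rank_ℚ(R)=3; free=4−3=1
SNF(R) diag = [3, 3, 3] → torsion [3, 3, 3]

Answer: M ≅ ℤ^1 ⊕ ℤ/3 ⊕ ℤ/3 ⊕ ℤ/3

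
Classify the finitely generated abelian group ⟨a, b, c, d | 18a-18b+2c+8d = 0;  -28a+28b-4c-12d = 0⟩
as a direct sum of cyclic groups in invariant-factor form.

rank_ℚ(R)=2; free=4−2=2
SNF(R) diag = [2, 4] → torsion [2, 4]

Answer: M ≅ ℤ^2 ⊕ ℤ/2 ⊕ ℤ/4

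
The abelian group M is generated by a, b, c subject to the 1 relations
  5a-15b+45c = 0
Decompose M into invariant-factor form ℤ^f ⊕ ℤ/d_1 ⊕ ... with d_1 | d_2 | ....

Answer: M ≅ ℤ^2 ⊕ ℤ/5

Derivation:
rank_ℚ(R)=1; free=3−1=2
SNF(R) diag = [5] → torsion [5]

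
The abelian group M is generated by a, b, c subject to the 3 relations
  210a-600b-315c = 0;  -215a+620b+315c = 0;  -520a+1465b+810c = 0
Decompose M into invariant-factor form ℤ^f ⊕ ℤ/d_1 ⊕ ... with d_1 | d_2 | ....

Answer: M ≅ ℤ/5 ⊕ ℤ/15 ⊕ ℤ/45

Derivation:
rank_ℚ(R)=3; free=3−3=0
SNF(R) diag = [5, 15, 45] → torsion [5, 15, 45]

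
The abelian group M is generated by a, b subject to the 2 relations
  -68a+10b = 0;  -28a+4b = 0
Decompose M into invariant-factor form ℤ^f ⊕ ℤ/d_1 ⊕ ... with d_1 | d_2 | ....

Answer: M ≅ ℤ/2 ⊕ ℤ/4

Derivation:
rank_ℚ(R)=2; free=2−2=0
SNF(R) diag = [2, 4] → torsion [2, 4]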